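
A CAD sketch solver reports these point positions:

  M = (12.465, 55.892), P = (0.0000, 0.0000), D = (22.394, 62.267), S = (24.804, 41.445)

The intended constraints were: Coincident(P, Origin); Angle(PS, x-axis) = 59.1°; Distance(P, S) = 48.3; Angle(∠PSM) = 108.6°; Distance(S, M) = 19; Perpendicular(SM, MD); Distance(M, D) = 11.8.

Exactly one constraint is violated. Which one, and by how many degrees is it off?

Perpendicular(SM, MD) — off by 7.80°.

P = (0.00, 0.00) ✓; PS at 59.10° ✓; |PS| = 48.30 ✓; ∠PSM = 108.6° ✓; |SM| = 19.00 ✓; ∠(SM, MD) = 97.80° ✗; |MD| = 11.80 ✓.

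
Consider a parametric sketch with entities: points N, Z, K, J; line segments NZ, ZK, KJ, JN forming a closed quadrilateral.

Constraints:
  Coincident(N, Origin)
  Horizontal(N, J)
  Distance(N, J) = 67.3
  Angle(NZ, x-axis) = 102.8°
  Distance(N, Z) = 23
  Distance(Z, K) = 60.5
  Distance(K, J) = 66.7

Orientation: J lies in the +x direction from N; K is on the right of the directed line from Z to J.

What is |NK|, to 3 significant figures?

37.5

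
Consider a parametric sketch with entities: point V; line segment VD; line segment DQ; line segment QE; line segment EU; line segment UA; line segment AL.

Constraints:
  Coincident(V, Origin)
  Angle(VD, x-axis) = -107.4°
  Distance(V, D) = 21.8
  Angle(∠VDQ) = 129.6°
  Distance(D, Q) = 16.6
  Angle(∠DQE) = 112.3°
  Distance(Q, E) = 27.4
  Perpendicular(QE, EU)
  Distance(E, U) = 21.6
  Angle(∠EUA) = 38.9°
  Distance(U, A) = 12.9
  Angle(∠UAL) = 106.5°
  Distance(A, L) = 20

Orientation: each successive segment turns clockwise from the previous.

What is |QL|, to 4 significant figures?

31.05

V is at the origin; VD runs at -107.4° with length 21.8, so D = (-6.519, -20.80). ∠VDQ = 129.6° gives DQ at -157.8° from the x-axis; with |DQ| = 16.6, Q = (-21.89, -27.07). ∠DQE = 112.3° gives QE at 134.5° from the x-axis; with |QE| = 27.4, E = (-41.09, -7.532). QE is perpendicular to EU, so EU runs at 44.50°; with |EU| = 21.6, U = (-25.69, 7.608). ∠EUA = 38.9° gives UA at -96.60° from the x-axis; with |UA| = 12.9, A = (-27.17, -5.206). ∠UAL = 106.5° gives AL at -170.1° from the x-axis; with |AL| = 20.0, L = (-46.87, -8.645). Then |QL| = |L − Q| = 31.05.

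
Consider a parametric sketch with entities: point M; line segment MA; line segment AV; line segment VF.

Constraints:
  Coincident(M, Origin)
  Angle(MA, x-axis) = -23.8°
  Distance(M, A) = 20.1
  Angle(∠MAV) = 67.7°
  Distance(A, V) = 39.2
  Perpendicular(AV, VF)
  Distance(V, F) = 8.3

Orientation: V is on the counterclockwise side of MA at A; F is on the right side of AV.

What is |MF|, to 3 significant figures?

41.5

∠MAV = 67.7°, so AV runs at -23.8° + (180° − 67.7°) = 88.5° from the x-axis; with |AV| = 39.2, V = A + 39.2·(cos 88.5°, sin 88.5°) = (19.4, 31.1). AV ⟂ VF; with |VF| = 8.3 on the right of AV, F = V + 8.3·(1.00, -0.0262) = (27.7, 30.9). Then |MF| = |F − M| = 41.5.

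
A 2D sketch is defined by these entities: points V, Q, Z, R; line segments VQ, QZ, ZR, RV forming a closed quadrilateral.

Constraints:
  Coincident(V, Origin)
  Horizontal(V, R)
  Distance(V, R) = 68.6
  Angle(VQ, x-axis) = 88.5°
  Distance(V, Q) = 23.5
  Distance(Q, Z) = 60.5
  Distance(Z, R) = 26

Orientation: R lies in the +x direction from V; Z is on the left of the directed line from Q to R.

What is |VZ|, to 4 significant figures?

65.98

Checks: |QZ| = 60.50 ✓; |ZR| = 26.00 ✓.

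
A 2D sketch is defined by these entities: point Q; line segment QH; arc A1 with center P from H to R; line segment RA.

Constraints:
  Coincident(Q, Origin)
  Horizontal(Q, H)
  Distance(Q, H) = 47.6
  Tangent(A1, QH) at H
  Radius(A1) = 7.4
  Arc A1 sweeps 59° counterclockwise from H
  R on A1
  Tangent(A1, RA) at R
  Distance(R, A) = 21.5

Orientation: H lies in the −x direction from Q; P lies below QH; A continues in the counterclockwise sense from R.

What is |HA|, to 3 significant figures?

28.1

On A1, H sits at bearing 90° from P; a 59° counterclockwise sweep puts R at bearing 149°, so R = P + 7.4·(cos 149°, sin 149°) = (-53.9, -3.59). Tangency of A1 to RA means the radius PR is perpendicular to RA, so RA runs along (−sin 149°, cos 149°); with |RA| = 21.5, A = (-65.0, -22.0). Then |HA| = |A − H| = 28.1.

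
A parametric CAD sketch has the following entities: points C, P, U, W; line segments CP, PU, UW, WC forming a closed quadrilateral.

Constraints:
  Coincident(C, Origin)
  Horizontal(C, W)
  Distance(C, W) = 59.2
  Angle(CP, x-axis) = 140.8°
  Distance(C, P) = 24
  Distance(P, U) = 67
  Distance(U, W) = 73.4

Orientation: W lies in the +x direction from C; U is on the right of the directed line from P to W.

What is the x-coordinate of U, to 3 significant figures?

3.68

C is at the origin; CW is horizontal with |CW| = 59.2 and W in +x, so W = (59.2, 0). CP runs at 140.8° with |CP| = 24.0, so P = (-18.6, 15.2). U is determined by |PU| = 67.0 and |UW| = 73.4 together: it lies at the intersection of circle(P, 67.0) and circle(W, 73.4). With |PW| = 79.3, the foot of the radical line on PW is 34.0 from P and the perpendicular offset is √(67.0² − 34.0²) = 57.8. Taking the right-of-PW solution: U = (3.68, -48.0).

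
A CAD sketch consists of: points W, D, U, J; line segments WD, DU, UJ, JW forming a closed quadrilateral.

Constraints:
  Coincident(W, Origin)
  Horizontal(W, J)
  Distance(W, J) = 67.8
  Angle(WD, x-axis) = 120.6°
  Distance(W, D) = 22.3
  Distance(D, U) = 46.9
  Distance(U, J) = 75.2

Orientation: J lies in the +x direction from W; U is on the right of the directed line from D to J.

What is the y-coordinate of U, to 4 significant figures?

-26.85

W is at the origin; W and J share the same y with |WJ| = 67.8 and J in +x, so J = (67.8, 0). WD runs at 120.6° with |WD| = 22.3, so D = (-11.35, 19.19). U is determined by |DU| = 46.9 and |UJ| = 75.2 together: it lies at the intersection of circle(D, 46.9) and circle(J, 75.2). With |DJ| = 81.45, the foot of the radical line on DJ is 19.51 from D and the perpendicular offset is √(46.9² − 19.51²) = 42.65. Taking the right-of-DJ solution: U = (-2.443, -26.85).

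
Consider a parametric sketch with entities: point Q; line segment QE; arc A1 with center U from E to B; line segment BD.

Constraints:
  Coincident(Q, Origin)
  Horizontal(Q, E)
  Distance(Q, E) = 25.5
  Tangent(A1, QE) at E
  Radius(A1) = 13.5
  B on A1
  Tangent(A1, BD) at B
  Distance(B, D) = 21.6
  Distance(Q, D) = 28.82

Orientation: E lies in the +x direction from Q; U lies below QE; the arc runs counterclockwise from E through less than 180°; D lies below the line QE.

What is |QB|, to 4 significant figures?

15.48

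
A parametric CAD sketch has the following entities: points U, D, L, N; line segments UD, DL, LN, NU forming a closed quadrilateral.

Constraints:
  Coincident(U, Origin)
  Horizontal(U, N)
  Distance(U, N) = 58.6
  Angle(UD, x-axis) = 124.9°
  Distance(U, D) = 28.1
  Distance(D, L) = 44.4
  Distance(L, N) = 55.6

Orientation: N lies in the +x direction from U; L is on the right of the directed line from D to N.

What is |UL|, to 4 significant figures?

16.73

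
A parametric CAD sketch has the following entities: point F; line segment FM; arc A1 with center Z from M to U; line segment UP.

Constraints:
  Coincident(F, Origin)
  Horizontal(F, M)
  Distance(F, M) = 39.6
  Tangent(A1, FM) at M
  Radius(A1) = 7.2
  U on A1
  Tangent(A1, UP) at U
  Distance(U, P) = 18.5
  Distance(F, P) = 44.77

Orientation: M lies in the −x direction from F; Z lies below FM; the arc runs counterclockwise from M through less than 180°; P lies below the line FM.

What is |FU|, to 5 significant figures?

47.018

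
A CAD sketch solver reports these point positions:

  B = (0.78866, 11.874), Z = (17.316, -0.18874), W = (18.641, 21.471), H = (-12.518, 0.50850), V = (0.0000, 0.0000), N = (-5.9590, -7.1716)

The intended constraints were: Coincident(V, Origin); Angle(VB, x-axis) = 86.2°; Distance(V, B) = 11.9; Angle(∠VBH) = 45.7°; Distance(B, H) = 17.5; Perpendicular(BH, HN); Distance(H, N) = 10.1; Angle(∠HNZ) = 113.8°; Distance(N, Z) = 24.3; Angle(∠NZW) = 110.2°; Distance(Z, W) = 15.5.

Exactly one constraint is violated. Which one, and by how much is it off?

Distance(Z, W) = 15.5 — off by 6.20.

V = (0.00, 0.00) ✓; VB at 86.20° ✓; |VB| = 11.90 ✓; ∠VBH = 45.70° ✓; |BH| = 17.50 ✓; ∠(BH, HN) = 90.00° ✓; |HN| = 10.10 ✓; ∠HNZ = 113.8° ✓; |NZ| = 24.30 ✓; ∠NZW = 110.2° ✓; |ZW| = 21.70 ✗.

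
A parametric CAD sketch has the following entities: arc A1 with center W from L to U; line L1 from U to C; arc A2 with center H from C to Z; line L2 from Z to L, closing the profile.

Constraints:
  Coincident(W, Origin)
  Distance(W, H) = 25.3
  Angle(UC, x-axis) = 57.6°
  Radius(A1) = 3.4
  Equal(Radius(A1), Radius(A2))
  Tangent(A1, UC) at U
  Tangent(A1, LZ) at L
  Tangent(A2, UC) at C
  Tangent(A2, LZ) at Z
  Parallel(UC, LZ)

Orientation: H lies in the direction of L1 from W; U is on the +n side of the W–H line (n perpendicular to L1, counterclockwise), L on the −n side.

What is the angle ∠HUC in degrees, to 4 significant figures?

7.654°

Tangency of A1 to both parallel lines with radius 3.4 puts U and L at W ± 3.4·n: U = (-2.871, 1.822), L = (2.871, -1.822). Equal radii place C and Z the same way about H: C = H + 3.4·n = (10.69, 23.18), Z = H − 3.4·n = (16.43, 19.54). Then cos ∠HUC = UH·UC / (|UH||UC|), giving 7.654°.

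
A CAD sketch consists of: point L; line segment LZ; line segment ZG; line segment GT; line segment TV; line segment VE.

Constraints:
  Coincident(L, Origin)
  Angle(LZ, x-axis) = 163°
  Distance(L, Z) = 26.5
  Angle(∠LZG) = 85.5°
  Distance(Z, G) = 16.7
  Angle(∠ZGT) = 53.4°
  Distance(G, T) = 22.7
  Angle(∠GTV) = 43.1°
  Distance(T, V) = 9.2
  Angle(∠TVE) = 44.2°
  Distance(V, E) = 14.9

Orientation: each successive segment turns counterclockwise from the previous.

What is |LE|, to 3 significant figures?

14.0

L is at the origin; LZ runs at 163.0° with length 26.5, so Z = (-25.3, 7.75). ∠LZG = 85.5° gives ZG at -102° from the x-axis; with |ZG| = 16.7, G = (-29.0, -8.56). ∠ZGT = 53.4° gives GT at 24.1° from the x-axis; with |GT| = 22.7, T = (-8.24, 0.713). ∠GTV = 43.1° gives TV at 161° from the x-axis; with |TV| = 9.2, V = (-16.9, 3.71). ∠TVE = 44.2° gives VE at -63.2° from the x-axis; with |VE| = 14.9, E = (-10.2, -9.59). Then |LE| = |E − L| = 14.0.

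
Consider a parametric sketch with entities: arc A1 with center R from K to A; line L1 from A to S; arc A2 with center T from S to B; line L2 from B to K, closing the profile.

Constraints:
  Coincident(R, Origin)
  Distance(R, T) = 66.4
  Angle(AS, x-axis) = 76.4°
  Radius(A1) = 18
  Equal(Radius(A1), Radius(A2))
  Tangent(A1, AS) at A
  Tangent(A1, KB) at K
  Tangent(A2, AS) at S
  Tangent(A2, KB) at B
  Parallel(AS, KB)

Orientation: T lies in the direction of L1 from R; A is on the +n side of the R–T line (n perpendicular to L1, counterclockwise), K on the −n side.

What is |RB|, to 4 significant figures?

68.80

The slot axis is L1's direction at 76.4°, so u = (cos 76.4°, sin 76.4°) = (0.2351, 0.9720) and n = (−sin 76.4°, cos 76.4°) = (-0.9720, 0.2351). R is at the origin and T lies 66.4 along u from R, so T = 66.4·u = (15.61, 64.54). Tangency of A1 to both parallel lines with radius 18.0 puts A and K at R ± 18.0·n: A = (-17.50, 4.233), K = (17.50, -4.233). Equal radii place S and B the same way about T: S = T + 18.0·n = (-1.882, 68.77), B = T − 18.0·n = (33.11, 60.31). Then |RB| = |B − R| = 68.80.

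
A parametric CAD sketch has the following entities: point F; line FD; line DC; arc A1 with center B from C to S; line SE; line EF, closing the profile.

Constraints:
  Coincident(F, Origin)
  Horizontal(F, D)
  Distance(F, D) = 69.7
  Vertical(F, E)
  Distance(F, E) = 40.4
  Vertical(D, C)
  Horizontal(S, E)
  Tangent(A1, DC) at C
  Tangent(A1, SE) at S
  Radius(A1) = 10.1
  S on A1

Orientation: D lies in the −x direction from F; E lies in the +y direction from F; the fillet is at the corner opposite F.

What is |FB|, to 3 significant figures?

66.9

FE is vertical with |FE| = 40.4 and E on the +y side, so E = (0.00, 40.4). The virtual corner opposite F is at (-69.7, 40.4). A1 meets DC tangentially, so BC is at right angles to DC and since A1 is tangent to SE there, BS ⟂ SE, with radius 10.1, so the center B sits 10.1 in from both sides at B = (-59.6, 30.3). Then |FB| = |B − F| = 66.9.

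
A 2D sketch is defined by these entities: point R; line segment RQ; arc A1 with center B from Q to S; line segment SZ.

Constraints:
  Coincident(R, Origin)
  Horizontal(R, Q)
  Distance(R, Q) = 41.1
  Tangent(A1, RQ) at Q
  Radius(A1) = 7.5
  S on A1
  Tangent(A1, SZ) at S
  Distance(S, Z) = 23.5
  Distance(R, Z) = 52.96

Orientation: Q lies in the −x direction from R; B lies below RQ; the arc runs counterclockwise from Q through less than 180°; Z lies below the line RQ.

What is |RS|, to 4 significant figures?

49.25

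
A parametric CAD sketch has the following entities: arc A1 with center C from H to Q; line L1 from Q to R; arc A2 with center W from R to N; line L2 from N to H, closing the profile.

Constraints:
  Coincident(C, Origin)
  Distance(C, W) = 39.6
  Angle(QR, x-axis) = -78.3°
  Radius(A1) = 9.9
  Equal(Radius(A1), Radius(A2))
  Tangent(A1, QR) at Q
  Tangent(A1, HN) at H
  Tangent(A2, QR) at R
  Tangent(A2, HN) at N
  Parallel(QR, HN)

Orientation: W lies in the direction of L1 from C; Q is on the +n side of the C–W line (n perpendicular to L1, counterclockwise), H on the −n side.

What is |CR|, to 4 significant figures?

40.82

The slot axis is L1's direction at -78.3°, so u = (cos -78.3°, sin -78.3°) = (0.2028, -0.9792) and n = (−sin -78.3°, cos -78.3°) = (0.9792, 0.2028). C is at the origin and W lies 39.6 along u from C, so W = 39.6·u = (8.030, -38.78). Tangency of A1 to both parallel lines with radius 9.9 puts Q and H at C ± 9.9·n: Q = (9.694, 2.008), H = (-9.694, -2.008). Equal radii place R and N the same way about W: R = W + 9.9·n = (17.72, -36.77), N = W − 9.9·n = (-1.664, -40.78). Then |CR| = |R − C| = 40.82.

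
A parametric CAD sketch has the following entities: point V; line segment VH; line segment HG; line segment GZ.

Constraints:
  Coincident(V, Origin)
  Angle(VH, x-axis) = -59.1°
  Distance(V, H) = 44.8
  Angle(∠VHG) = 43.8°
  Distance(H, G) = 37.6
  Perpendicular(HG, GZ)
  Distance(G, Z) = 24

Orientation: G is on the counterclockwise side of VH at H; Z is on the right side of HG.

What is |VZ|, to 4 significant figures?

55.26

V is at the origin; VH runs at -59.1° with length 44.8, so H = 44.8·(cos -59.1°, sin -59.1°) = (23.01, -38.44). ∠VHG = 43.8°, so HG runs at -59.1° + (180° − 43.8°) = 77.10° from the x-axis; with |HG| = 37.6, G = H + 37.6·(cos 77.10°, sin 77.10°) = (31.40, -1.790). HG is perpendicular to GZ; with |GZ| = 24.0 on the right of HG, Z = G + 24.0·(0.9748, -0.2233) = (54.80, -7.148). Then |VZ| = |Z − V| = 55.26.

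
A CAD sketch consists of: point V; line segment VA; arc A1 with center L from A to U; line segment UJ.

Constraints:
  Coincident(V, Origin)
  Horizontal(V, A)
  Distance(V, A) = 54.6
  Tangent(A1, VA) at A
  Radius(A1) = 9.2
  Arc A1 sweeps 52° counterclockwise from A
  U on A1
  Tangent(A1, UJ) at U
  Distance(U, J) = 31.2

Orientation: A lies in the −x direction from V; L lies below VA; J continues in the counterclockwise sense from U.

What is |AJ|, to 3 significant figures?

38.6

V is at the origin; V and A share the same y with |VA| = 54.6 and A on the −x side, so A = (-54.6, 0.00). A1 meets VA tangentially, so LA is at right angles to VA, so L = A + (0, -9.2) = (-54.6, -9.20). On A1, A sits at bearing 90° from L; a 52° counterclockwise sweep puts U at bearing 142°, so U = L + 9.2·(cos 142°, sin 142°) = (-61.8, -3.54). Since A1 is tangent to UJ there, LU ⟂ UJ, so UJ runs along (−sin 142°, cos 142°); with |UJ| = 31.2, J = (-81.1, -28.1). Then |AJ| = |J − A| = 38.6.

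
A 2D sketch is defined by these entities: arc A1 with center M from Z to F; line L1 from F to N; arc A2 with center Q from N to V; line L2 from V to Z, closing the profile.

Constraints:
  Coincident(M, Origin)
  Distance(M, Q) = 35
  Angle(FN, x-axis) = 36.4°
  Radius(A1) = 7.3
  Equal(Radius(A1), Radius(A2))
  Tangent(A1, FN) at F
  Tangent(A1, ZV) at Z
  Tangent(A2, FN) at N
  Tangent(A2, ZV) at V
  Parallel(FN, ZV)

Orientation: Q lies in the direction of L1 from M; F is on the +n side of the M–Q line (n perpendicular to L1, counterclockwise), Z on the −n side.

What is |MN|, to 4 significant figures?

35.75

Tangency of A1 to both parallel lines with radius 7.3 puts F and Z at M ± 7.3·n: F = (-4.332, 5.876), Z = (4.332, -5.876). Equal radii place N and V the same way about Q: N = Q + 7.3·n = (23.84, 26.65), V = Q − 7.3·n = (32.50, 14.89). Then |MN| = |N − M| = 35.75.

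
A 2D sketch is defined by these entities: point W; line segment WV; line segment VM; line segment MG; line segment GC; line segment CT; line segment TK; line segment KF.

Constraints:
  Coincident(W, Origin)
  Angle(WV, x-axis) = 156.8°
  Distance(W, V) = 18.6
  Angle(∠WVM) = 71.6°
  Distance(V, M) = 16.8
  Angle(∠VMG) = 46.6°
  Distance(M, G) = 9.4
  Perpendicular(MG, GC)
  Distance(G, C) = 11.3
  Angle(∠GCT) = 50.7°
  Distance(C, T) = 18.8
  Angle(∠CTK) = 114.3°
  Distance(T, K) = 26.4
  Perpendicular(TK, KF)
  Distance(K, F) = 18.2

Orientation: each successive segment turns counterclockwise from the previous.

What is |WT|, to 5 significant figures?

25.731

W is at the origin; WV runs at 156.8° with length 18.6, so V = (-17.096, 7.3273). ∠WVM = 71.6° gives VM at -94.800° from the x-axis; with |VM| = 16.8, M = (-18.502, -9.4138). ∠VMG = 46.6° gives MG at 38.600° from the x-axis; with |MG| = 9.4, G = (-11.155, -3.5493). The perpendicularity gives GC at right angles to MG, so GC runs at 128.60°; with |GC| = 11.3, C = (-18.205, 5.2819). ∠GCT = 50.7° gives CT at -102.10° from the x-axis; with |CT| = 18.8, T = (-22.146, -13.100). Then |WT| = |T − W| = 25.731.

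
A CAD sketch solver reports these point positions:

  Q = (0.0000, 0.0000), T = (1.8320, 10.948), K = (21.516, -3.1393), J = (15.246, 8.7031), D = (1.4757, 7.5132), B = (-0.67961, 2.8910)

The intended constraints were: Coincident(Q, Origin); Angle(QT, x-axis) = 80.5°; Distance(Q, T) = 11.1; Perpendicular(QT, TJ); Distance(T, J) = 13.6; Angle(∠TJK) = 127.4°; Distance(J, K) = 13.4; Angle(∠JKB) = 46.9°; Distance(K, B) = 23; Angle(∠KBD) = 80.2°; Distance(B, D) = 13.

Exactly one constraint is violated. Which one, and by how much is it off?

Distance(B, D) = 13 — off by 7.90.

Q = (0.00, 0.00) ✓; QT at 80.50° ✓; |QT| = 11.10 ✓; ∠(QT, TJ) = 90.00° ✓; |TJ| = 13.60 ✓; ∠TJK = 127.4° ✓; |JK| = 13.40 ✓; ∠JKB = 46.90° ✓; |KB| = 23.00 ✓; ∠KBD = 80.20° ✓; |BD| = 5.100 ✗.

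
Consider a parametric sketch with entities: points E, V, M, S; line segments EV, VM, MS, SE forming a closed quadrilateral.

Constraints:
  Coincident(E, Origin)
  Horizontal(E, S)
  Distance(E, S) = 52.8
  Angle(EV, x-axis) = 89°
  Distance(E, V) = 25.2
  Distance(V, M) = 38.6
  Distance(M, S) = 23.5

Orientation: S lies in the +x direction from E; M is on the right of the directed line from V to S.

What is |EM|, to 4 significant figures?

29.31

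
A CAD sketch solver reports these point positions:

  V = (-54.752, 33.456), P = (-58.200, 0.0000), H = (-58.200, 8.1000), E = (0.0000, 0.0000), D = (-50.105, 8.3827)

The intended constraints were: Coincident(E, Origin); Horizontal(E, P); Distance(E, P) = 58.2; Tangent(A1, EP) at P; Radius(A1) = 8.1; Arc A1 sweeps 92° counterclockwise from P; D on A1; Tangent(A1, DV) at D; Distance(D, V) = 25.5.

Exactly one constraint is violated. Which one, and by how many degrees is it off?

Tangent(A1, DV) at D — off by 8.50°.

E = (0.00, 0.00) ✓; E.y = 0.00, P.y = 0.00 ✓; |EP| = 58.20 ✓; ∠(HP, PE) = 90.00° ✓; |HP| = 8.100 ✓; bearing(H→D) − bearing(H→P) = 92.00° ✓; |HD| = 8.100 ✓; ∠(HD, DV) = 81.50° ✗; |DV| = 25.50 ✓.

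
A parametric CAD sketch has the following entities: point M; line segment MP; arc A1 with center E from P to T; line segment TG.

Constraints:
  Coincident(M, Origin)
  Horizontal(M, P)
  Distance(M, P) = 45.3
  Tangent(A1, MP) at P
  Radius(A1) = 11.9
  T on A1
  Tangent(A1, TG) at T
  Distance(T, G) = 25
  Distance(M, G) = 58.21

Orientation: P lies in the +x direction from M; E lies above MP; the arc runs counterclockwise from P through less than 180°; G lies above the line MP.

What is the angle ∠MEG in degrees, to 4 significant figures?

99.50°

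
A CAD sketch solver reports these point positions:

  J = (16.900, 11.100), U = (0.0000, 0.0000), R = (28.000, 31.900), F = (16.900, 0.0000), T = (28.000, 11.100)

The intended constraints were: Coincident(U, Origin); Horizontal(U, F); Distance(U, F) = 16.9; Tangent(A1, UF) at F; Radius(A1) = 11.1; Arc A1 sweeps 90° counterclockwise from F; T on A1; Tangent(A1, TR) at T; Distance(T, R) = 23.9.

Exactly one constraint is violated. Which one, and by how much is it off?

Distance(T, R) = 23.9 — off by 3.10.

U = (0.00, 0.00) ✓; U.y = 0.00, F.y = 0.00 ✓; |UF| = 16.90 ✓; ∠(JF, FU) = 90.00° ✓; |JF| = 11.10 ✓; bearing(J→T) − bearing(J→F) = 90.00° ✓; |JT| = 11.10 ✓; ∠(JT, TR) = 90.00° ✓; |TR| = 20.80 ✗.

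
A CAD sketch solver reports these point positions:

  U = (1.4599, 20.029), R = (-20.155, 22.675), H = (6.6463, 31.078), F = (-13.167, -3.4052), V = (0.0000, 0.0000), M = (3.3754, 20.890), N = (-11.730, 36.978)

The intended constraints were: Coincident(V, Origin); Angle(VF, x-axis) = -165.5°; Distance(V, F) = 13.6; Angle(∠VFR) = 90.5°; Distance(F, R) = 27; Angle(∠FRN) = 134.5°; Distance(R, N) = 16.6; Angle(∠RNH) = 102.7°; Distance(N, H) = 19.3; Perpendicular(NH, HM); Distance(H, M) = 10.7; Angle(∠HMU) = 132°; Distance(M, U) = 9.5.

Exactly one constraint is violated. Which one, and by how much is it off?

Distance(M, U) = 9.5 — off by 7.40.

V = (0.00, 0.00) ✓; VF at -165.5° ✓; |VF| = 13.60 ✓; ∠VFR = 90.50° ✓; |FR| = 27.00 ✓; ∠FRN = 134.5° ✓; |RN| = 16.60 ✓; ∠RNH = 102.7° ✓; |NH| = 19.30 ✓; ∠(NH, HM) = 90.00° ✓; |HM| = 10.70 ✓; ∠HMU = 132.0° ✓; |MU| = 2.100 ✗.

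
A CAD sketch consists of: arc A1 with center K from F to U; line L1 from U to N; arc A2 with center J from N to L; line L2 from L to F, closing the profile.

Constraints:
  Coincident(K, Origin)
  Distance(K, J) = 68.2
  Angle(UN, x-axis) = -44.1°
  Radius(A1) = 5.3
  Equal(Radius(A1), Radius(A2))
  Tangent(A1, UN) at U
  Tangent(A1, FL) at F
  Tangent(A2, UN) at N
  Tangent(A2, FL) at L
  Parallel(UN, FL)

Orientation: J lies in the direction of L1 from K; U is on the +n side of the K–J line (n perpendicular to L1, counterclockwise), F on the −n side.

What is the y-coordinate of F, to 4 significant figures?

-3.806

The slot axis is L1's direction at -44.1°, so u = (cos -44.1°, sin -44.1°) = (0.7181, -0.6959) and n = (−sin -44.1°, cos -44.1°) = (0.6959, 0.7181). K is at the origin and J lies 68.2 along u from K, so J = 68.2·u = (48.98, -47.46). Tangency of A1 to both parallel lines with radius 5.3 puts U and F at K ± 5.3·n: U = (3.688, 3.806), F = (-3.688, -3.806). So F.y = -3.806.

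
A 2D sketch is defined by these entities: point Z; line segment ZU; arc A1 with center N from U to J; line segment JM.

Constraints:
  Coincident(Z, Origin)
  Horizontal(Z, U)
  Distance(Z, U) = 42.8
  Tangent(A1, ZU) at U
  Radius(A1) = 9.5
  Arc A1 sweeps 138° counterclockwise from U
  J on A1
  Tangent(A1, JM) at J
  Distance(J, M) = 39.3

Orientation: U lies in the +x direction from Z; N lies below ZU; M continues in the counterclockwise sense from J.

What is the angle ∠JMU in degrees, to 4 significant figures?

19.94°

Z is at the origin; ZU is horizontal with |ZU| = 42.8 and U on the +x side, so U = (42.80, 0.000). The tangent condition forces NU to be normal to ZU, so N = U + (0, -9.5) = (42.80, -9.500). On A1, U sits at bearing 90° from N; a 138° counterclockwise sweep puts J at bearing 228°, so J = N + 9.5·(cos 228°, sin 228°) = (36.44, -16.56). Since A1 is tangent to JM there, NJ ⟂ JM, so JM runs along (−sin 228°, cos 228°); with |JM| = 39.3, M = (65.65, -42.86). Then cos ∠JMU = MJ·MU / (|MJ||MU|), giving 19.94°.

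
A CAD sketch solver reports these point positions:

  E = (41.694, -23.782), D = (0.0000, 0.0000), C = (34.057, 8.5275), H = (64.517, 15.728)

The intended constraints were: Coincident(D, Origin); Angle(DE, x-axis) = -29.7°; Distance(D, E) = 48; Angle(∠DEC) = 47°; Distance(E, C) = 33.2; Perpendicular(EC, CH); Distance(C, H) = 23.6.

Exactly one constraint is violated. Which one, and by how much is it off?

Distance(C, H) = 23.6 — off by 7.70.

D = (0.00, 0.00) ✓; DE at -29.70° ✓; |DE| = 48.00 ✓; ∠DEC = 47.00° ✓; |EC| = 33.20 ✓; ∠(EC, CH) = 90.00° ✓; |CH| = 31.30 ✗.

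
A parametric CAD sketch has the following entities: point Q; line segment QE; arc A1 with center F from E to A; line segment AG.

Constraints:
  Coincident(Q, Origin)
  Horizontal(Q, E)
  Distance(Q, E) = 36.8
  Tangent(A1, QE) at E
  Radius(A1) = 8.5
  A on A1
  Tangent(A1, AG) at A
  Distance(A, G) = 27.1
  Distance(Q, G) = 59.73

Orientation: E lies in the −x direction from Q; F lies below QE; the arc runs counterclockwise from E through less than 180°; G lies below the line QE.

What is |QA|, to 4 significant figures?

45.80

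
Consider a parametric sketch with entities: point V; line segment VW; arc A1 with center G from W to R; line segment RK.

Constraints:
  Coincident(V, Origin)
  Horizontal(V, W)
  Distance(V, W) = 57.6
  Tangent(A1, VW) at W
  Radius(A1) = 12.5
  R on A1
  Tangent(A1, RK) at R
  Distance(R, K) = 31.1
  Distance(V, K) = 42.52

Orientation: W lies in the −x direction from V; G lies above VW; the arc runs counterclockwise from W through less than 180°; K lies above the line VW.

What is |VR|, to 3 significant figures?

47.7

V is at the origin; VW is horizontal with |VW| = 57.6 and W on the −x side, so W = (-57.6, 0.00). The tangent condition forces GW to be normal to VW, so G = W + (0, 12.5) = (-57.6, 12.5). Since GR ⟂ RK (tangency), |GK| = √(12.5² + 31.1²) = 33.5 regardless of where R sits on A1. So K lies on both circle(V, 42.52) and circle(G, 33.5); the above-VW intersection is K = (-29.4, 30.7). R is the foot of the tangent from K: R = (-47.4, 5.28).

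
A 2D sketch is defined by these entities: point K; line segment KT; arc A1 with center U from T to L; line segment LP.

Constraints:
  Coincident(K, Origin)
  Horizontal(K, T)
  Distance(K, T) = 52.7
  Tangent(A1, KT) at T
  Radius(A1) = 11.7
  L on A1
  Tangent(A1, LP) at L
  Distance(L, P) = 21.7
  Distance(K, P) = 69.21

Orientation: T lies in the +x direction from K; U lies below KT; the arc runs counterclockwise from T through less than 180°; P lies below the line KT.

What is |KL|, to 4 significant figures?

48.57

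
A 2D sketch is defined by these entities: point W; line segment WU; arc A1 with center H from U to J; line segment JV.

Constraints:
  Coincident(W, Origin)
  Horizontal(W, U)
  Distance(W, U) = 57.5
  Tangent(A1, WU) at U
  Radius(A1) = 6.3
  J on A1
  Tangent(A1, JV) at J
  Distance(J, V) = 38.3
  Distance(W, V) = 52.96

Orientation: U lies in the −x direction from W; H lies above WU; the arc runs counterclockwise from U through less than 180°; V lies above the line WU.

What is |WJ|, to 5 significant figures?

51.881

Checks: |HJ| = 6.300 ✓; ∠(HJ, JV) = 90.00° ✓; |JV| = 38.30 ✓; |WV| = 52.96 ✓.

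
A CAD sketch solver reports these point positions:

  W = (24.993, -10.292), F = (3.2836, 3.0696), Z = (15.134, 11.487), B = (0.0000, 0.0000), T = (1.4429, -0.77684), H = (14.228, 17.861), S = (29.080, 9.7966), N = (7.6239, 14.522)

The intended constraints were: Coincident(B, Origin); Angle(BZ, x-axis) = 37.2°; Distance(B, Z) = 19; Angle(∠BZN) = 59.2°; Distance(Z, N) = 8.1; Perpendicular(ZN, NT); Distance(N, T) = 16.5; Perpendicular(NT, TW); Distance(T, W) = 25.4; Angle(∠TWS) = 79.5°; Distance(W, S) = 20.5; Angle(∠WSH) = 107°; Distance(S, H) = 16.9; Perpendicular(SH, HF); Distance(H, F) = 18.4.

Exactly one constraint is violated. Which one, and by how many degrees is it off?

Perpendicular(SH, HF) — off by 8.00°.

B = (0.00, 0.00) ✓; BZ at 37.20° ✓; |BZ| = 19.00 ✓; ∠BZN = 59.20° ✓; |ZN| = 8.100 ✓; ∠(ZN, NT) = 90.01° ✓; |NT| = 16.50 ✓; ∠(NT, TW) = 90.00° ✓; |TW| = 25.40 ✓; ∠TWS = 79.50° ✓; |WS| = 20.50 ✓; ∠WSH = 107.0° ✓; |SH| = 16.90 ✓; ∠(SH, HF) = 82.00° ✗; |HF| = 18.40 ✓.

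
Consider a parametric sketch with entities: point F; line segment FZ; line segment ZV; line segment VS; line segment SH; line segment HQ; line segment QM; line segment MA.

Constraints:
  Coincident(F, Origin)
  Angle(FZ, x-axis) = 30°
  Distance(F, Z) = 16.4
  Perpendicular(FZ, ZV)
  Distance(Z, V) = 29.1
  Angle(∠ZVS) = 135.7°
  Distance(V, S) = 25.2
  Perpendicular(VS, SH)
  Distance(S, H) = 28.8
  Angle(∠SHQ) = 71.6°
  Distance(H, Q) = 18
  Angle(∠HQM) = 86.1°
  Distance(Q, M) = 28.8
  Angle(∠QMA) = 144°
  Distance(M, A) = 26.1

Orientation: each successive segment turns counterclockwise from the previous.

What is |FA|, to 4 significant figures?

70.67

F is at the origin; FZ runs at 30.0° with length 16.4, so Z = (14.20, 8.200). FZ ⟂ ZV, so ZV runs at 120.0°; with |ZV| = 29.1, V = (-0.3472, 33.40). ∠ZVS = 135.7° gives VS at 164.3° from the x-axis; with |VS| = 25.2, S = (-24.61, 40.22). The perpendicularity gives SH at right angles to VS, so SH runs at -105.7°; with |SH| = 28.8, H = (-32.40, 12.49). ∠SHQ = 71.6° gives HQ at 2.700° from the x-axis; with |HQ| = 18.0, Q = (-14.42, 13.34). ∠HQM = 86.1° gives QM at 96.60° from the x-axis; with |QM| = 28.8, M = (-17.73, 41.95). ∠QMA = 144.0° gives MA at 132.6° from the x-axis; with |MA| = 26.1, A = (-35.40, 61.16). Then |FA| = |A − F| = 70.67.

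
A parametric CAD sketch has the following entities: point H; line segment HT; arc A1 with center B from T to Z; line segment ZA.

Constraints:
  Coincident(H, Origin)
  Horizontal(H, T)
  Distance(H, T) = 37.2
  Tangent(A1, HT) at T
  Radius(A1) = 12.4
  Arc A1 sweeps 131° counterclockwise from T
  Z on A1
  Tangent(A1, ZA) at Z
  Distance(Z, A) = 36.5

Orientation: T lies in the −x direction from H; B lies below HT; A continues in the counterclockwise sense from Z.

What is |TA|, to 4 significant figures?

50.25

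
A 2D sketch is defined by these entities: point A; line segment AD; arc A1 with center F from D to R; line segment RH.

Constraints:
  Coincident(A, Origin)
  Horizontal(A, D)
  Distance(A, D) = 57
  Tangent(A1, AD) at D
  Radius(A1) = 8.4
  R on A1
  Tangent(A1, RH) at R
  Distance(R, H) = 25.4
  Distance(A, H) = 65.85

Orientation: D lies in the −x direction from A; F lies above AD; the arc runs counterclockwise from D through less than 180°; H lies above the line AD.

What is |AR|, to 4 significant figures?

50.05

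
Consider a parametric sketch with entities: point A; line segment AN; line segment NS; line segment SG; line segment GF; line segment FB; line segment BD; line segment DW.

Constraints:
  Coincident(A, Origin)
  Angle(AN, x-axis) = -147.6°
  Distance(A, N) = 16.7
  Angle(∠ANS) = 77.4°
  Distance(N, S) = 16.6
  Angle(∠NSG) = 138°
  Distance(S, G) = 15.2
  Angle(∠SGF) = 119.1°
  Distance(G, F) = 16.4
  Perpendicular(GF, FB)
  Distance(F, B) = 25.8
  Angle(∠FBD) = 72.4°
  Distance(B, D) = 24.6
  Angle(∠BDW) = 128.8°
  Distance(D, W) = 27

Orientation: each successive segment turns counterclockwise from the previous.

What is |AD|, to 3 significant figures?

18.8

A is at the origin; AN runs at -147.6° with length 16.7, so N = (-14.1, -8.95). ∠ANS = 77.4° gives NS at -45.0° from the x-axis; with |NS| = 16.6, S = (-2.36, -20.7). ∠NSG = 138.0° gives SG at -3.00° from the x-axis; with |SG| = 15.2, G = (12.8, -21.5). ∠SGF = 119.1° gives GF at 57.9° from the x-axis; with |GF| = 16.4, F = (21.5, -7.59). GF is perpendicular to FB, so FB runs at 148°; with |FB| = 25.8, B = (-0.324, 6.12). ∠FBD = 72.4° gives BD at -104° from the x-axis; with |BD| = 24.6, D = (-6.48, -17.7). Then |AD| = |D − A| = 18.8.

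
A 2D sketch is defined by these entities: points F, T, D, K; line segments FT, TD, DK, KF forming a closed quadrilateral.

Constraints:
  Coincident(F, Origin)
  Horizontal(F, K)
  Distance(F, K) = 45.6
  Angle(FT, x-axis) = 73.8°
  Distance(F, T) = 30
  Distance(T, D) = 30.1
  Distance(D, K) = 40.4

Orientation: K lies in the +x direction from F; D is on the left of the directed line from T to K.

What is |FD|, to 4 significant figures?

53.73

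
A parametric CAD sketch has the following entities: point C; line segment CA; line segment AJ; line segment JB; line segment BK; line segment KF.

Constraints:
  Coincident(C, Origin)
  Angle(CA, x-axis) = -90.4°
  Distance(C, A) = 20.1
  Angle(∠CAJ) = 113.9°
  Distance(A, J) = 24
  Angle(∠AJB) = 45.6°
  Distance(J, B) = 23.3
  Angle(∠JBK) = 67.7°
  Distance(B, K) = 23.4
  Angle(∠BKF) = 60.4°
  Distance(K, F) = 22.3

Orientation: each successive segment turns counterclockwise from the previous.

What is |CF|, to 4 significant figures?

35.47

∠JBK = 67.7° gives BK at -137.6° from the x-axis; with |BK| = 23.4, K = (-3.554, -23.87). ∠BKF = 60.4° gives KF at -18.00° from the x-axis; with |KF| = 22.3, F = (17.65, -30.76). Then |CF| = |F − C| = 35.47.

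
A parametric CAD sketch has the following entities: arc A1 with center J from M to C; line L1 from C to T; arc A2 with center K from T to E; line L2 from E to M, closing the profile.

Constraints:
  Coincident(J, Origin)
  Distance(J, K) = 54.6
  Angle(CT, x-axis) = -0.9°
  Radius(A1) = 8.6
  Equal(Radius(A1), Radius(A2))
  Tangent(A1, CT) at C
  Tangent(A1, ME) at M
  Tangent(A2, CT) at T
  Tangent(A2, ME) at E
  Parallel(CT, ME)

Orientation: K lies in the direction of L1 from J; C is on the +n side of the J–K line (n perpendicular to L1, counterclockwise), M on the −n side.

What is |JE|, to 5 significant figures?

55.273

The slot axis is L1's direction at -0.9°, so u = (cos -0.9°, sin -0.9°) = (0.99988, -0.015707) and n = (−sin -0.9°, cos -0.9°) = (0.015707, 0.99988). J is at the origin and K lies 54.6 along u from J, so K = 54.6·u = (54.593, -0.85762). Tangency of A1 to both parallel lines with radius 8.6 puts C and M at J ± 8.6·n: C = (0.13508, 8.5989), M = (-0.13508, -8.5989). Equal radii place T and E the same way about K: T = K + 8.6·n = (54.728, 7.7413), E = K − 8.6·n = (54.458, -9.4566). Then |JE| = |E − J| = 55.273.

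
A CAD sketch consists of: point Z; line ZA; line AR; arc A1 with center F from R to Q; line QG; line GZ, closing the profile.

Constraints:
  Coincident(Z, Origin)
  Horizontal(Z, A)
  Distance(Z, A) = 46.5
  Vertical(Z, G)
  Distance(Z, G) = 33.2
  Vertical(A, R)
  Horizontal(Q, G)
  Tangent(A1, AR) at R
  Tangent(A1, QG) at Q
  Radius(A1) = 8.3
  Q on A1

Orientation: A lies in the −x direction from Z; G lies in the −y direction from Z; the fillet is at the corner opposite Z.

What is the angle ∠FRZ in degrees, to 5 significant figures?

28.168°

Z is at the origin; Z and A share the same y with |ZA| = 46.5 and A on the −x side, so A = (-46.500, 0.0000). Z and G share the same x with |ZG| = 33.2 and G on the −y side, so G = (0.0000, -33.200). The virtual corner opposite Z is at (-46.500, -33.200). The tangent condition forces FR to be normal to AR and A1 meets QG tangentially, so FQ is at right angles to QG, with radius 8.3, so the center F sits 8.3 in from both sides at F = (-38.200, -24.900). That places the tangent points at R = (-46.500, -24.900) on AR and Q = (-38.200, -33.200) on QG. Then cos ∠FRZ = RF·RZ / (|RF||RZ|), giving 28.168°.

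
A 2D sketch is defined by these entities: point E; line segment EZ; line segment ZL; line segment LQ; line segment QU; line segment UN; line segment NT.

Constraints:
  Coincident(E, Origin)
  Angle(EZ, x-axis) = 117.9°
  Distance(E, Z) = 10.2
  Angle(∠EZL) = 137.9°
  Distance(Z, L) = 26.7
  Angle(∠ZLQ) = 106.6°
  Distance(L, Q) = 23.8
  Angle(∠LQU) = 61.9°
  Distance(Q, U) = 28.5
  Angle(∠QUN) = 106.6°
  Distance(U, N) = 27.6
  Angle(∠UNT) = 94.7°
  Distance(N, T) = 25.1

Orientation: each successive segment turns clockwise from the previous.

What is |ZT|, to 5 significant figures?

31.464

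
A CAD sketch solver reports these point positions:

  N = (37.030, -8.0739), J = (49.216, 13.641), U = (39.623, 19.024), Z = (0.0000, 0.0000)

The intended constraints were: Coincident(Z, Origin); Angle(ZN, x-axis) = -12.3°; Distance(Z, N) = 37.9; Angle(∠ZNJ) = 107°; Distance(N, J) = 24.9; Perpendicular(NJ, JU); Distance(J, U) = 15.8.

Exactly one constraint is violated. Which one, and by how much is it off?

Distance(J, U) = 15.8 — off by 4.80.

Z = (0.00, 0.00) ✓; ZN at -12.30° ✓; |ZN| = 37.90 ✓; ∠ZNJ = 107.0° ✓; |NJ| = 24.90 ✓; ∠(NJ, JU) = 90.00° ✓; |JU| = 11.00 ✗.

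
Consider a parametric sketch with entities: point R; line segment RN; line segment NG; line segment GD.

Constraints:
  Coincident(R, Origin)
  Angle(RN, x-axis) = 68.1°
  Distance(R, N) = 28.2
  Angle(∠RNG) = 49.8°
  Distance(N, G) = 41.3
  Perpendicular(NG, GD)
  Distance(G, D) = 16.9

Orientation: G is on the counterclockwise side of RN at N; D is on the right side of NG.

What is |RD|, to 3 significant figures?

44.8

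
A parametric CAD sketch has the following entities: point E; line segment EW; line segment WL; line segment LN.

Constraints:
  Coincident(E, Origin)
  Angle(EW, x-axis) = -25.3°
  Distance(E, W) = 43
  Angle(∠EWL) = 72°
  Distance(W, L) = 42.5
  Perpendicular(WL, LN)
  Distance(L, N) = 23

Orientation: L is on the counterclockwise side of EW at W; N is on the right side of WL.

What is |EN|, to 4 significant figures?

70.26

E is at the origin; EW runs at -25.3° with length 43.0, so W = 43.0·(cos -25.3°, sin -25.3°) = (38.88, -18.38). ∠EWL = 72.0°, so WL runs at -25.3° + (180° − 72.0°) = 82.70° from the x-axis; with |WL| = 42.5, L = W + 42.5·(cos 82.70°, sin 82.70°) = (44.28, 23.78). WL ⟂ LN; with |LN| = 23.0 on the right of WL, N = L + 23.0·(0.9919, -0.1271) = (67.09, 20.86). Then |EN| = |N − E| = 70.26.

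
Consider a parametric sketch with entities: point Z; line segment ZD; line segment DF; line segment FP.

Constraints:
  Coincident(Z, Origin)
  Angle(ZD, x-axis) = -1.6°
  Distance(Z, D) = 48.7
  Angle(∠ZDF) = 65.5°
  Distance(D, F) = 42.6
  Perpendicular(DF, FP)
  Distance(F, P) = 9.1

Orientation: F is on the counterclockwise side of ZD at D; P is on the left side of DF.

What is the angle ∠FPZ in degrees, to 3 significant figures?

148°

∠ZDF = 65.5°, so DF runs at -1.6° + (180° − 65.5°) = 113° from the x-axis; with |DF| = 42.6, F = D + 42.6·(cos 113°, sin 113°) = (32.1, 37.9). The perpendicularity gives FP at right angles to DF; with |FP| = 9.1 on the left of DF, P = F + 9.1·(-0.921, -0.389) = (23.7, 34.3). Then cos ∠FPZ = PF·PZ / (|PF||PZ|), giving 148°.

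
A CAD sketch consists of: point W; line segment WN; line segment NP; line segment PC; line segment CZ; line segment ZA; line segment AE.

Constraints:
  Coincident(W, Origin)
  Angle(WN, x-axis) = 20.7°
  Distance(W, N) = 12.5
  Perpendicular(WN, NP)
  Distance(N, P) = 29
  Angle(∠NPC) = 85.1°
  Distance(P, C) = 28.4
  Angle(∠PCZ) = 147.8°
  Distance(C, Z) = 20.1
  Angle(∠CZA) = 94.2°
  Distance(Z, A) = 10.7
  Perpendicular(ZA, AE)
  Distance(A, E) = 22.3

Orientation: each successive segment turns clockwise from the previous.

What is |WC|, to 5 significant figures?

30.914

W is at the origin; WN runs at 20.7° with length 12.5, so N = (11.693, 4.4184). WN is perpendicular to NP, so NP runs at -69.300°; with |NP| = 29.0, P = (21.944, -22.709). ∠NPC = 85.1° gives PC at -164.20° from the x-axis; with |PC| = 28.4, C = (-5.3832, -30.442). Then |WC| = |C − W| = 30.914.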